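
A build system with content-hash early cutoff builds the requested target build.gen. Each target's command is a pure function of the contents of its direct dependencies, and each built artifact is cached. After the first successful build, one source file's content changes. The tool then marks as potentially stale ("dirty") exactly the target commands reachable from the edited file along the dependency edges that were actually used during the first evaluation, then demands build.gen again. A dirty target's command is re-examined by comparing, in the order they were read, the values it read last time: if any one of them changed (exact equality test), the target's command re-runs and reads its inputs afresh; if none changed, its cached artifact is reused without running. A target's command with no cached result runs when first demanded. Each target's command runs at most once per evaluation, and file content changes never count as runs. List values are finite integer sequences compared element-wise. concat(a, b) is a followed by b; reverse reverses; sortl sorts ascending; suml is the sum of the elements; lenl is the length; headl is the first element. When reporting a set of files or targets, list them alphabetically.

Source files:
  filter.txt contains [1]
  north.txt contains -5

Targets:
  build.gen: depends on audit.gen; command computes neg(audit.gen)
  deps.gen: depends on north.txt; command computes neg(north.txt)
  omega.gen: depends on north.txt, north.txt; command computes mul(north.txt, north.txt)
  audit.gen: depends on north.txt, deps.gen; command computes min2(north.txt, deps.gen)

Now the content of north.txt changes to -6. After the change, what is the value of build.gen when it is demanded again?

New value of build.gen: 6.

First evaluation (everything demanded from the output):
  deps.gen = neg(-5) = 5
  audit.gen = min2(-5, 5) = -5
  build.gen = neg(-5) = 5

Propagation after the edit:
  deps.gen: runs — north.txt -5->-6; result 6.
  audit.gen: runs — north.txt -5->-6; deps.gen 5->6; result -6.
  build.gen: runs — audit.gen -5->-6; result 6.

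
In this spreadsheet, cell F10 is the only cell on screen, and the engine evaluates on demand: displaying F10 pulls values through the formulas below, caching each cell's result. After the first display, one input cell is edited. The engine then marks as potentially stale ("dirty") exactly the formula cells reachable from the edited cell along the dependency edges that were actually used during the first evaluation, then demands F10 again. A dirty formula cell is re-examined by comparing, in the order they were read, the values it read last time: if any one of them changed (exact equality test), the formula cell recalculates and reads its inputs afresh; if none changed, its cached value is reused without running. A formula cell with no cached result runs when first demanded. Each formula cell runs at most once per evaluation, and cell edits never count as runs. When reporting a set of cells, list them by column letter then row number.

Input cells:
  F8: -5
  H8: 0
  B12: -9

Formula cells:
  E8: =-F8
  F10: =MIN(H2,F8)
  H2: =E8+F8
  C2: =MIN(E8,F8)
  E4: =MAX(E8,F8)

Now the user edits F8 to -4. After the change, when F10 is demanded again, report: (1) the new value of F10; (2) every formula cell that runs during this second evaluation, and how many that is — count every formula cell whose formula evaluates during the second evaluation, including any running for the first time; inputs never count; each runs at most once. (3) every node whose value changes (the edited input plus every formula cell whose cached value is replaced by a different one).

F10 now evaluates to -4.
Run set: E8, F10, H2 (3 run).
Changed values: E8, F8, F10.

Initial pass — values computed on the first demand:
  E8 = -(-5) = 5
  H2 = 5 + -5 = 0
  F10 = MIN(0, -5) = -5

Second demand — change propagation:
  E8: re-runs because F8 -5->-4; new result 4.
  H2: re-runs because E8 5->4; F8 -5->-4; new result 0 (unchanged).
  F10: re-runs because F8 -5->-4; new result -4.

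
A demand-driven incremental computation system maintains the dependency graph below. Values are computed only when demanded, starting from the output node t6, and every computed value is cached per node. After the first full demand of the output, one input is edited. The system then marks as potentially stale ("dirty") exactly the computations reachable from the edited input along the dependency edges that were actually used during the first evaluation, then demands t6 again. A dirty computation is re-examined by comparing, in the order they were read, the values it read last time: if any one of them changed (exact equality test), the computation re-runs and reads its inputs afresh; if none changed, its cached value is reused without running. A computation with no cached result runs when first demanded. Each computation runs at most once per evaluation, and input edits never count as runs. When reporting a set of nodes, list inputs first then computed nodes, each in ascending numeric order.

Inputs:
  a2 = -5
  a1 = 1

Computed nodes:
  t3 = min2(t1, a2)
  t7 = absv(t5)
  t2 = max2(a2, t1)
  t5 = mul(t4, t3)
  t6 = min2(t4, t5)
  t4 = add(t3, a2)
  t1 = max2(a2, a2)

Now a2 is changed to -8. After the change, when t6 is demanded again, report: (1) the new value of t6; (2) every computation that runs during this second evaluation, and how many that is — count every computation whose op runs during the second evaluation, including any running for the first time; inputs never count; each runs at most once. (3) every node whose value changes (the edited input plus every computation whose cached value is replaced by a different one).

New value of t6: -16.
Computations that run: t1, t3, t4, t5, t6 — 5 in total.
Values that change: a2, t1, t3, t4, t5, t6.

First evaluation (everything demanded from the output):
  t1 = max2(-5, -5) = -5
  t3 = min2(-5, -5) = -5
  t4 = add(-5, -5) = -10
  t5 = mul(-10, -5) = 50
  t6 = min2(-10, 50) = -10

Propagation after the edit:
  t1: runs — a2 -5->-8; a2 -5->-8; result -8.
  t3: runs — t1 -5->-8; a2 -5->-8; result -8.
  t4: runs — t3 -5->-8; a2 -5->-8; result -16.
  t5: runs — t4 -10->-16; t3 -5->-8; result 128.
  t6: runs — t4 -10->-16; t5 50->128; result -16.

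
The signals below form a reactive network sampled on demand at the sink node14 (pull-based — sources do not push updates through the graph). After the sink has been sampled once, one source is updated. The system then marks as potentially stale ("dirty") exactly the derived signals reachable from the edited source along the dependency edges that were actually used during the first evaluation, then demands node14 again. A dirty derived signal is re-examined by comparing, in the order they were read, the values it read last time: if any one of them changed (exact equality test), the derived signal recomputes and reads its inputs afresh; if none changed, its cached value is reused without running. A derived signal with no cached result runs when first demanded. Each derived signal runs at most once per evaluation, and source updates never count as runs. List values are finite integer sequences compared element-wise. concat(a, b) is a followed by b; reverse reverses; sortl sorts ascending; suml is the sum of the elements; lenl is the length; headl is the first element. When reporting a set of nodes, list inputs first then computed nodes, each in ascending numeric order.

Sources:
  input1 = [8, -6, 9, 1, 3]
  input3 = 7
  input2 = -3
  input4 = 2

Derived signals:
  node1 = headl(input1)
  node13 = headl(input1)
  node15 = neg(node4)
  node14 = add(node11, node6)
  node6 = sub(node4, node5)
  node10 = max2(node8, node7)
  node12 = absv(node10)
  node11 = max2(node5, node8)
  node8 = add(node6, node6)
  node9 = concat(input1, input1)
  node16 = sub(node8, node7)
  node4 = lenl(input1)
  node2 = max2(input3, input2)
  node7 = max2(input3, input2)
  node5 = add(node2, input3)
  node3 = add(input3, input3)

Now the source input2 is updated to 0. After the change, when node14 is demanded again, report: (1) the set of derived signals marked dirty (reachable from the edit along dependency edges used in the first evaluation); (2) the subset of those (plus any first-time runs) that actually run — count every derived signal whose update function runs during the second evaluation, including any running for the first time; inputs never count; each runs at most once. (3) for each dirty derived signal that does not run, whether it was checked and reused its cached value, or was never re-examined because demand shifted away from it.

Dirty set: node2, node5, node6, node8, node11, node14.
Run set: node2 (1 run).
Re-examined without running (cache reused): node5, node6, node8, node11, node14.
The important point: node2 recomputes to an identical value, and the output ends up unchanged.

Initial pass — values computed on the first demand:
  node2 = max2(7, -3) = 7
  node4 = lenl([8, -6, 9, 1, 3]) = 5
  node5 = add(7, 7) = 14
  node6 = sub(5, 14) = -9
  node8 = add(-9, -9) = -18
  node11 = max2(14, -18) = 14
  node14 = add(14, -9) = 5

Second demand — change propagation:
  node2: re-runs because input2 -3->0; new result 7 (unchanged).
  node5: re-examined; everything it read last time is the same (node2 unchanged, input3 unchanged) — cache 14 kept, no run.
  node6: re-examined; everything it read last time is the same (node4 unchanged, node5 unchanged) — cache -9 kept, no run.
  node8: re-examined; everything it read last time is the same (node6 unchanged, node6 unchanged) — cache -18 kept, no run.
  node11: re-examined; everything it read last time is the same (node5 unchanged, node8 unchanged) — cache 14 kept, no run.
  node14: re-examined; everything it read last time is the same (node11 unchanged, node6 unchanged) — cache 5 kept, no run.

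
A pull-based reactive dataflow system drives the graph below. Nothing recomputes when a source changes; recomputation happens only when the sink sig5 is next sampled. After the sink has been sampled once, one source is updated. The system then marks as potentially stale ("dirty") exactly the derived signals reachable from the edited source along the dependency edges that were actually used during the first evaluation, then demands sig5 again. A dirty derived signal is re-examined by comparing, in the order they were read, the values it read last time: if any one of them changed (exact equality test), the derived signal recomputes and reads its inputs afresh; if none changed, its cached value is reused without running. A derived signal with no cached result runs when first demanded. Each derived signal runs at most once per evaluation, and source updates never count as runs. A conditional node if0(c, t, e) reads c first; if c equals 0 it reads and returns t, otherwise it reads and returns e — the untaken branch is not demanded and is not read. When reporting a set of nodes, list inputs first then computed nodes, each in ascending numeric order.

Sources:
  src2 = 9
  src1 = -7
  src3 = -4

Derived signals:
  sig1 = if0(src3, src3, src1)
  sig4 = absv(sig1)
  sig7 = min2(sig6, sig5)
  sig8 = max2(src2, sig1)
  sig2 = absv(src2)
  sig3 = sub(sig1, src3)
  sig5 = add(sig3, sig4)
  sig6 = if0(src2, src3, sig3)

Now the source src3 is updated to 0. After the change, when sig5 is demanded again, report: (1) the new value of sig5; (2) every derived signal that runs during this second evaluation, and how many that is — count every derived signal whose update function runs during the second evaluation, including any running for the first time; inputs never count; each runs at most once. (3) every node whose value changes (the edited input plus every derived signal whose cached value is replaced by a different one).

First evaluation (everything demanded from the output):
  sig1 = if0(src3=-4 -> else branch src1) = -7
  sig3 = sub(-7, -4) = -3
  sig4 = absv(-7) = 7
  sig5 = add(-3, 7) = 4

Propagation after the edit:
  sig1: runs — src3 -4->0; result 0.
  sig3: runs — sig1 -7->0; src3 -4->0; result 0.
  sig4: runs — sig1 -7->0; result 0.
  sig5: runs — sig3 -3->0; sig4 7->0; result 0.

New value of sig5: 0.
Derived signals that run: sig1, sig3, sig4, sig5 — 4 in total.
Values that change: src3, sig1, sig3, sig4, sig5.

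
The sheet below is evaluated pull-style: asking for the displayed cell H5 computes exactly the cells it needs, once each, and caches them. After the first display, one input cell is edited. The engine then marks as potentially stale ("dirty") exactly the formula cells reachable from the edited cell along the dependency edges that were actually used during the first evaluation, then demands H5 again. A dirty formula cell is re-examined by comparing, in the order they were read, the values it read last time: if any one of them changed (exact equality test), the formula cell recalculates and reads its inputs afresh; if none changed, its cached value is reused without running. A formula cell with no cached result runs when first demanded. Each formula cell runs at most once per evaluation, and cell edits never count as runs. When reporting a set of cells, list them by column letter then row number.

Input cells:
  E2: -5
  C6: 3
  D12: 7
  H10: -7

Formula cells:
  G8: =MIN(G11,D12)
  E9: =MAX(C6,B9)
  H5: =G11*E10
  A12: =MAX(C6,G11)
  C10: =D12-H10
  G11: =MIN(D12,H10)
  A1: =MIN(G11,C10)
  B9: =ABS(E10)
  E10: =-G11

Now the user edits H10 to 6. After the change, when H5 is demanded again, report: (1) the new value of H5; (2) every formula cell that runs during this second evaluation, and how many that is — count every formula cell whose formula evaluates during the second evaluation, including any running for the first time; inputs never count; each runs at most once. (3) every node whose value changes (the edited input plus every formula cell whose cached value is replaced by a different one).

Demanding H5 again yields -36.
3 formula cells run: E10, G11, H5.
The nodes whose values change: E10, G11, H5, H10.

First demand of the output computes:
  G11 = MIN(7, -7) = -7
  E10 = -(-7) = 7
  H5 = -7 * 7 = -49

After the edit, cleaning proceeds:
  G11: a read changed (H10 -7->6) — executes, giving 6.
  E10: a read changed (G11 -7->6) — executes, giving -6.
  H5: a read changed (G11 -7->6; E10 7->-6) — executes, giving -36.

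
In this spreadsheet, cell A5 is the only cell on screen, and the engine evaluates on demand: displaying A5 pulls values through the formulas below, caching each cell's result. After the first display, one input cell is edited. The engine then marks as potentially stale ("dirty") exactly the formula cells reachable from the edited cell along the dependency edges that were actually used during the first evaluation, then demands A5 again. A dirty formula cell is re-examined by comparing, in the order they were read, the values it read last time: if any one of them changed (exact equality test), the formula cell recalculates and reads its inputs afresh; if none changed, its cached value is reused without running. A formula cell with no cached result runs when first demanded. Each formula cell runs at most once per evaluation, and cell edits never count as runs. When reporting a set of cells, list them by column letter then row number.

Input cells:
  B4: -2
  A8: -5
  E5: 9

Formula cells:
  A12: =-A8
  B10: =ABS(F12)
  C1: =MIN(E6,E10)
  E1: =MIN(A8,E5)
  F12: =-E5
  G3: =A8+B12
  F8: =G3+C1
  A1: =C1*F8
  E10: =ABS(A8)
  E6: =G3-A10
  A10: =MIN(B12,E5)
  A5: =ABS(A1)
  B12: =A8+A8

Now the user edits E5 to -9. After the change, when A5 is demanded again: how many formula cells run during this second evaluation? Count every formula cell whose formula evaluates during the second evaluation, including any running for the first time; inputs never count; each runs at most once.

Initial pass — values computed on the first demand:
  B12 = -5 + -5 = -10
  A10 = MIN(-10, 9) = -10
  E10 = ABS(-5) = 5
  G3 = -5 + -10 = -15
  E6 = -15 - -10 = -5
  C1 = MIN(-5, 5) = -5
  F8 = -15 + -5 = -20
  A1 = -5 * -20 = 100
  A5 = ABS(100) = 100

Second demand — change propagation:
  A10: re-runs because E5 9->-9; new result -10 (unchanged).
  E6: re-examined; everything it read last time is the same (G3 unchanged, A10 unchanged) — cache -5 kept, no run.
  C1: re-examined; everything it read last time is the same (E6 unchanged, E10 unchanged) — cache -5 kept, no run.
  F8: re-examined; everything it read last time is the same (G3 unchanged, C1 unchanged) — cache -20 kept, no run.
  A1: re-examined; everything it read last time is the same (C1 unchanged, F8 unchanged) — cache 100 kept, no run.
  A5: re-examined; everything it read last time is the same (A1 unchanged) — cache 100 kept, no run.

The important point: A10 recomputes to an identical value, and the output ends up unchanged.

Run set: A10 (1 run).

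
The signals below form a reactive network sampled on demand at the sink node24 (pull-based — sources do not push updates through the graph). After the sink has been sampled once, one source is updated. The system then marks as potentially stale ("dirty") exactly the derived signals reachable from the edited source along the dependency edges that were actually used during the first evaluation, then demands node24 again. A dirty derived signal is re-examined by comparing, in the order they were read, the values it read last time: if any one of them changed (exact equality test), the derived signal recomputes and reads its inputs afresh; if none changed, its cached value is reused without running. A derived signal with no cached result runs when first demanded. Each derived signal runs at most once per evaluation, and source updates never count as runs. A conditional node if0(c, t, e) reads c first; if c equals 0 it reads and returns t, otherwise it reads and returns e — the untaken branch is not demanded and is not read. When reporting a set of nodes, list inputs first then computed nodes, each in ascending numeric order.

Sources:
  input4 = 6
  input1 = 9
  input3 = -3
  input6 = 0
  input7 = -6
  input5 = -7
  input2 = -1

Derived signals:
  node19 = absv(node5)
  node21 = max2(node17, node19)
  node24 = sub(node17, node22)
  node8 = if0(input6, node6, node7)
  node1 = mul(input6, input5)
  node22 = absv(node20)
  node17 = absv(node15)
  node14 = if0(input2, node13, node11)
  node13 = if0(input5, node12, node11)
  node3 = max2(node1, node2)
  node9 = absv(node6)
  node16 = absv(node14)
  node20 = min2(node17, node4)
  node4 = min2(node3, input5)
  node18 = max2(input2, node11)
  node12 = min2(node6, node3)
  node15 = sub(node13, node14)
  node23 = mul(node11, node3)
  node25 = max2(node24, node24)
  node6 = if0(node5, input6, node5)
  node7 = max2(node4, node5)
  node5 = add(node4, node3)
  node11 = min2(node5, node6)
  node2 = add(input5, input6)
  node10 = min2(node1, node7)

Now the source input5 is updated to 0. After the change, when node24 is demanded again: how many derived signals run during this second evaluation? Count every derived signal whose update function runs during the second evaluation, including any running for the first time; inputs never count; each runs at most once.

Initial pass — values computed on the first demand:
  node1 = mul(0, -7) = 0
  node2 = add(-7, 0) = -7
  node3 = max2(0, -7) = 0
  node4 = min2(0, -7) = -7
  node5 = add(-7, 0) = -7
  node6 = if0(node5=-7 -> else branch node5) = -7
  node11 = min2(-7, -7) = -7
  node13 = if0(input5=-7 -> else branch node11) = -7
  node14 = if0(input2=-1 -> else branch node11) = -7
  node15 = sub(-7, -7) = 0
  node17 = absv(0) = 0
  node20 = min2(0, -7) = -7
  node22 = absv(-7) = 7
  node24 = sub(0, 7) = -7

Second demand — change propagation:
  node1: re-runs because input5 -7->0; new result 0 (unchanged).
  node2: re-runs because input5 -7->0; new result 0.
  node3: re-runs because node2 -7->0; new result 0 (unchanged).
  node4: re-runs because input5 -7->0; new result 0.
  node5: re-runs because node4 -7->0; new result 0.
  node6: re-runs because node5 -7->0; node5 -7->0; new result 0.
  node11: re-runs because node5 -7->0; node6 -7->0; new result 0.
  node12: newly demanded (no cache) — executes and yields 0.
  node13: re-runs because input5 -7->0; node11 -7->0; new result 0.
  node14: re-runs because node11 -7->0; new result 0.
  node15: re-runs because node13 -7->0; node14 -7->0; new result 0 (unchanged).
  node17: re-examined; everything it read last time is the same (node15 unchanged) — cache 0 kept, no run.
  node20: re-runs because node4 -7->0; new result 0.
  node22: re-runs because node20 -7->0; new result 0.
  node24: re-runs because node22 7->0; new result 0.

The important point: the flipped condition pulls in fresh nodes; node12 runs for the first time.

Run set: node1, node2, node3, node4, node5, node6, node11, node12, node13, node14, node15, node20, node22, node24 (14 run).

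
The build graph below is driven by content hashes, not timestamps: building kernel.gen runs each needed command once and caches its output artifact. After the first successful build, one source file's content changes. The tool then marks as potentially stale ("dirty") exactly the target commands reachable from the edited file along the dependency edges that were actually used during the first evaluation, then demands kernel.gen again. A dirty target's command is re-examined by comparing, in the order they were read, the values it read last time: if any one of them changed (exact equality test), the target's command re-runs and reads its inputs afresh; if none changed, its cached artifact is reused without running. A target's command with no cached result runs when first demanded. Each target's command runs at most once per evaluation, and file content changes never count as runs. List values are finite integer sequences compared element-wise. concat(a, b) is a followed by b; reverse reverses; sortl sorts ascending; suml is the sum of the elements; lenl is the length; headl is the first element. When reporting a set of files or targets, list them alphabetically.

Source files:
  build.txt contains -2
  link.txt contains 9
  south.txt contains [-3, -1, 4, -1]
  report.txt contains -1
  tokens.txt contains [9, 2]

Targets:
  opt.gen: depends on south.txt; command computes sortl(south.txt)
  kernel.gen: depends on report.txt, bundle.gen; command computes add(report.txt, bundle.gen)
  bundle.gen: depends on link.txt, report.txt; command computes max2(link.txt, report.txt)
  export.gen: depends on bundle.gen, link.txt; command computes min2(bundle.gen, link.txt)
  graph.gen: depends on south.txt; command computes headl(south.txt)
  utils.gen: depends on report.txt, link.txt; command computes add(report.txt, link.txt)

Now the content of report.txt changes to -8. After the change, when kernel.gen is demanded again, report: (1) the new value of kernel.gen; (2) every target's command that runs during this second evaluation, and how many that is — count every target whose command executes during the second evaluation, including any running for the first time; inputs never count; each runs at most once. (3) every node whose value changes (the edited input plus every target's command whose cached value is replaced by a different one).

Initial pass — values computed on the first demand:
  bundle.gen = max2(9, -1) = 9
  kernel.gen = add(-1, 9) = 8

Second demand — change propagation:
  bundle.gen: re-runs because report.txt -1->-8; new result 9 (unchanged).
  kernel.gen: re-runs because report.txt -1->-8; new result 1.

kernel.gen now evaluates to 1.
Run set: bundle.gen, kernel.gen (2 run).
Changed values: kernel.gen, report.txt.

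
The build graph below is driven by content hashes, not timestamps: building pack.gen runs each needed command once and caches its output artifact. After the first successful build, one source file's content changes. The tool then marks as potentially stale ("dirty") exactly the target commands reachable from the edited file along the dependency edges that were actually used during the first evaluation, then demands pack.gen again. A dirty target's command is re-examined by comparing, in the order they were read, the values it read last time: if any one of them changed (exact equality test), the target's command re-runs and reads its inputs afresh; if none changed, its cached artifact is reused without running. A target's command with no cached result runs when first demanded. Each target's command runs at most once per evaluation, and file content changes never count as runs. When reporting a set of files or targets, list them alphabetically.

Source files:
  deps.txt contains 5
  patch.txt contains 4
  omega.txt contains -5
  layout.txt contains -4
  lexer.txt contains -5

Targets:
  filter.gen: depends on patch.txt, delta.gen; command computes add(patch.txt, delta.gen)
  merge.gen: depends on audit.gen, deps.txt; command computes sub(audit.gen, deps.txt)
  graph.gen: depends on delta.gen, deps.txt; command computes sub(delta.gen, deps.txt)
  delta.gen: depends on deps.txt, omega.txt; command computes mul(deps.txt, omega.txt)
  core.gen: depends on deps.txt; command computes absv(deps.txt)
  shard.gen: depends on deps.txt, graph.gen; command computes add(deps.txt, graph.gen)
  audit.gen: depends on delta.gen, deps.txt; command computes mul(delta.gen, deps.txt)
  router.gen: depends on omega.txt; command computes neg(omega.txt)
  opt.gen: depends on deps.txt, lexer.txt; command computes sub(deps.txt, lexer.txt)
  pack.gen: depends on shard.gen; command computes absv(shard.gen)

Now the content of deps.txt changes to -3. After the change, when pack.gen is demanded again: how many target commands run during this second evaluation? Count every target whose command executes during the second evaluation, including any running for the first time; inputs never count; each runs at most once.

Run set: delta.gen, graph.gen, pack.gen, shard.gen (4 run).

Initial pass — values computed on the first demand:
  delta.gen = mul(5, -5) = -25
  graph.gen = sub(-25, 5) = -30
  shard.gen = add(5, -30) = -25
  pack.gen = absv(-25) = 25

Second demand — change propagation:
  delta.gen: re-runs because deps.txt 5->-3; new result 15.
  graph.gen: re-runs because delta.gen -25->15; deps.txt 5->-3; new result 18.
  shard.gen: re-runs because deps.txt 5->-3; graph.gen -30->18; new result 15.
  pack.gen: re-runs because shard.gen -25->15; new result 15.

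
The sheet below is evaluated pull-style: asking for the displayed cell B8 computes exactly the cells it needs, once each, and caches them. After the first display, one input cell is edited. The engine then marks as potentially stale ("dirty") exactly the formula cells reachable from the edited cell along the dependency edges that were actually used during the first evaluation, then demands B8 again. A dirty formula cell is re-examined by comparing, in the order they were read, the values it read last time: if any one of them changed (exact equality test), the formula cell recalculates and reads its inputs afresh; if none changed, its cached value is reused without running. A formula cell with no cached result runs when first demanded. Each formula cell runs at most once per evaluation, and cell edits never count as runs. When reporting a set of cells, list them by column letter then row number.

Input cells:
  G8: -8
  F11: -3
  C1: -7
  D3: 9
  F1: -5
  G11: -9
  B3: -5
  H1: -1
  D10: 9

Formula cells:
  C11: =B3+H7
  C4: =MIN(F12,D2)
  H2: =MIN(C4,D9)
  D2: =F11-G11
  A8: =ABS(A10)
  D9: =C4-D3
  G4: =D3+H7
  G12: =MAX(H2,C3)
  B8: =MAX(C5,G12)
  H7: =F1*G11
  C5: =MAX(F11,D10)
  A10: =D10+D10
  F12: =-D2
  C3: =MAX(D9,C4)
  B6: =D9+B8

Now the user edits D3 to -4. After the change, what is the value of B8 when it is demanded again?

Demanding B8 again yields 9.

First demand of the output computes:
  C5 = MAX(-3, 9) = 9
  D2 = -3 - -9 = 6
  F12 = -(6) = -6
  C4 = MIN(-6, 6) = -6
  D9 = -6 - 9 = -15
  C3 = MAX(-15, -6) = -6
  H2 = MIN(-6, -15) = -15
  G12 = MAX(-15, -6) = -6
  B8 = MAX(9, -6) = 9

After the edit, cleaning proceeds:
  D9: a read changed (D3 9->-4) — executes, giving -2.
  C3: a read changed (D9 -15->-2) — executes, giving -2.
  H2: a read changed (D9 -15->-2) — executes, giving -6.
  G12: a read changed (H2 -15->-6; C3 -6->-2) — executes, giving -2.
  B8: a read changed (G12 -6->-2) — executes, giving 9 — identical to its old value.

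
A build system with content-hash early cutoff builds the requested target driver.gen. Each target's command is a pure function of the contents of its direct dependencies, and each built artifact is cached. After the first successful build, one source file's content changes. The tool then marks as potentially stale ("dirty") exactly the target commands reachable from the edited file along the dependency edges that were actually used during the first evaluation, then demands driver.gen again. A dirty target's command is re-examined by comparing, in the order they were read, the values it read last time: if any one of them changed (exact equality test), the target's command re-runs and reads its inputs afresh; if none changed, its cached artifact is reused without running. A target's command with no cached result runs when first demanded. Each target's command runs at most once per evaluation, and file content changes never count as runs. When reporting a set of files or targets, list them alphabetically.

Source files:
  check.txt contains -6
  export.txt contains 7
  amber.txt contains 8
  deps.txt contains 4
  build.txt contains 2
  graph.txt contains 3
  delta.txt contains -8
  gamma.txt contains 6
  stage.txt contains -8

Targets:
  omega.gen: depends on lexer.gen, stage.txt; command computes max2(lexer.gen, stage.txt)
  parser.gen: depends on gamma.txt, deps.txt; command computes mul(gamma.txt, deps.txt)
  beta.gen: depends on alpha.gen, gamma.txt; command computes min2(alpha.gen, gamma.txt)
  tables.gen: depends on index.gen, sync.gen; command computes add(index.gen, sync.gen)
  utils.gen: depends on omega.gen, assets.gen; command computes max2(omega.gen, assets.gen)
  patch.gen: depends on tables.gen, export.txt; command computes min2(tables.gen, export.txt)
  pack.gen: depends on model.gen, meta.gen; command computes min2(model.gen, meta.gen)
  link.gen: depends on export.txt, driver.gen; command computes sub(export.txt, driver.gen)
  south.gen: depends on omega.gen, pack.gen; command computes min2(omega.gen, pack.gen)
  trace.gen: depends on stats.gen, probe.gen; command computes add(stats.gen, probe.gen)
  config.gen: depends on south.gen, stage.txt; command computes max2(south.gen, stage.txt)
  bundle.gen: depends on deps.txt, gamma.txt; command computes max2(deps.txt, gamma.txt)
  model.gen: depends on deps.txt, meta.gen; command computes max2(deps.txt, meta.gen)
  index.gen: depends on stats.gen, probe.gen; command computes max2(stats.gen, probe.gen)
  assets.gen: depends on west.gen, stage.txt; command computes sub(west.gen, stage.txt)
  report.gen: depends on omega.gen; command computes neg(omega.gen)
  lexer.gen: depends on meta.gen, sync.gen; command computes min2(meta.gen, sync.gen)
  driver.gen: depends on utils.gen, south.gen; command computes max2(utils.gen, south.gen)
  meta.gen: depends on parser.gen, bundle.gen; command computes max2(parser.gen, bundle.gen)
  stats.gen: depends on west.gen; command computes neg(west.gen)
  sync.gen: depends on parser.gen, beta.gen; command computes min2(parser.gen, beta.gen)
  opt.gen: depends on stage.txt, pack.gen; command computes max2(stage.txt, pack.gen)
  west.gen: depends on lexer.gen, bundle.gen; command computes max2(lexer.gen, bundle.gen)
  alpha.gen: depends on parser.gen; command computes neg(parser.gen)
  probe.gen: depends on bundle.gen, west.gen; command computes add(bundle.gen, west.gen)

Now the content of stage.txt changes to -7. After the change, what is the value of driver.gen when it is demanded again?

New value of driver.gen: 13.

First evaluation (everything demanded from the output):
  bundle.gen = max2(4, 6) = 6
  parser.gen = mul(6, 4) = 24
  alpha.gen = neg(24) = -24
  beta.gen = min2(-24, 6) = -24
  meta.gen = max2(24, 6) = 24
  model.gen = max2(4, 24) = 24
  pack.gen = min2(24, 24) = 24
  sync.gen = min2(24, -24) = -24
  lexer.gen = min2(24, -24) = -24
  omega.gen = max2(-24, -8) = -8
  south.gen = min2(-8, 24) = -8
  west.gen = max2(-24, 6) = 6
  assets.gen = sub(6, -8) = 14
  utils.gen = max2(-8, 14) = 14
  driver.gen = max2(14, -8) = 14

Propagation after the edit:
  assets.gen: runs — stage.txt -8->-7; result 13.
  omega.gen: runs — stage.txt -8->-7; result -7.
  south.gen: runs — omega.gen -8->-7; result -7.
  utils.gen: runs — omega.gen -8->-7; assets.gen 14->13; result 13.
  driver.gen: runs — utils.gen 14->13; south.gen -8->-7; result 13.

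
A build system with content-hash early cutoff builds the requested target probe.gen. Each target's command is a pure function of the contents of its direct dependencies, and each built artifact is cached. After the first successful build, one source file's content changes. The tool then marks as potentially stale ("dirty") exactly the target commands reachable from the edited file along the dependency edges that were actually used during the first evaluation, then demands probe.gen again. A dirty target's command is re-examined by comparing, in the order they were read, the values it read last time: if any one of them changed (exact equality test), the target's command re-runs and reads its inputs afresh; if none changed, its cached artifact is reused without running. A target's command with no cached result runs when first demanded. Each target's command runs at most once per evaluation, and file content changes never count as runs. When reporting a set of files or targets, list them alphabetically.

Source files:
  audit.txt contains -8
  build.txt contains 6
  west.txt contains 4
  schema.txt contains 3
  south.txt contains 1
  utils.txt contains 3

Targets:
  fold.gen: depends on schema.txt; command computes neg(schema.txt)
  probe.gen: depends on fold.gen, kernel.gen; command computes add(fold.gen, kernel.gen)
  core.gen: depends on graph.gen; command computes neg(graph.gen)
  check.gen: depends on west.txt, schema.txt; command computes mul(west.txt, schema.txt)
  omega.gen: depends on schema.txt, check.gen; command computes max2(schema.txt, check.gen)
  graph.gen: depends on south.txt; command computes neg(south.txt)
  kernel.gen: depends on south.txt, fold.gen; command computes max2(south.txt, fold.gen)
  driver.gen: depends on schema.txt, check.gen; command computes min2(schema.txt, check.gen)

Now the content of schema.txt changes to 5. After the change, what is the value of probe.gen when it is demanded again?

First evaluation (everything demanded from the output):
  fold.gen = neg(3) = -3
  kernel.gen = max2(1, -3) = 1
  probe.gen = add(-3, 1) = -2

Propagation after the edit:
  fold.gen: runs — schema.txt 3->5; result -5.
  kernel.gen: runs — fold.gen -3->-5; result 1 (same value as before).
  probe.gen: runs — fold.gen -3->-5; result -4.

New value of probe.gen: -4.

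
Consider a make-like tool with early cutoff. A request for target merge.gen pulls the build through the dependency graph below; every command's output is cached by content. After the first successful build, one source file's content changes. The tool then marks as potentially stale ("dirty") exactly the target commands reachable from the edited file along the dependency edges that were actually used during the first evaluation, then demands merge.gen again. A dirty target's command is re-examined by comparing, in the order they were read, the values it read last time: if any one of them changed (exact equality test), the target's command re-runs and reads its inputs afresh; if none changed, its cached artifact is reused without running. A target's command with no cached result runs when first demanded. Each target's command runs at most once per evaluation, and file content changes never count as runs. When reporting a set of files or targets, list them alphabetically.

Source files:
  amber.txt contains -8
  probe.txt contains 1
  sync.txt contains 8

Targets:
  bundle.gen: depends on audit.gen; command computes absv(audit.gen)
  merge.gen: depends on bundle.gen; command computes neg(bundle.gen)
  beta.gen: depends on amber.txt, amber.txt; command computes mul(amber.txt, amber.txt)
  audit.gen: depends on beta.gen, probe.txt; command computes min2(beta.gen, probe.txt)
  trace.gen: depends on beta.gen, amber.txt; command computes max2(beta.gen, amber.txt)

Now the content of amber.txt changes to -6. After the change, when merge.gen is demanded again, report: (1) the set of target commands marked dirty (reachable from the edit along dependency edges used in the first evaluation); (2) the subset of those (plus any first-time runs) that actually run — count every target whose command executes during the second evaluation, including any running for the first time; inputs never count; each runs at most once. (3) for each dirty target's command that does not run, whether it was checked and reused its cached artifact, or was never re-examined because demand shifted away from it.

The edit dirties: audit.gen, beta.gen, bundle.gen, merge.gen.
2 target commands run: audit.gen, beta.gen.
Cache hits after checking: bundle.gen, merge.gen.
Note the absorption at audit.gen: it re-runs yet its value is the same, leaving the output's value untouched.

First demand of the output computes:
  beta.gen = mul(-8, -8) = 64
  audit.gen = min2(64, 1) = 1
  bundle.gen = absv(1) = 1
  merge.gen = neg(1) = -1

After the edit, cleaning proceeds:
  beta.gen: a read changed (amber.txt -8->-6; amber.txt -8->-6) — executes, giving 36.
  audit.gen: a read changed (beta.gen 64->36) — executes, giving 1 — identical to its old value.
  bundle.gen: dirty, but its reads are unchanged (audit.gen unchanged); cached 1 stands.
  merge.gen: dirty, but its reads are unchanged (bundle.gen unchanged); cached -1 stands.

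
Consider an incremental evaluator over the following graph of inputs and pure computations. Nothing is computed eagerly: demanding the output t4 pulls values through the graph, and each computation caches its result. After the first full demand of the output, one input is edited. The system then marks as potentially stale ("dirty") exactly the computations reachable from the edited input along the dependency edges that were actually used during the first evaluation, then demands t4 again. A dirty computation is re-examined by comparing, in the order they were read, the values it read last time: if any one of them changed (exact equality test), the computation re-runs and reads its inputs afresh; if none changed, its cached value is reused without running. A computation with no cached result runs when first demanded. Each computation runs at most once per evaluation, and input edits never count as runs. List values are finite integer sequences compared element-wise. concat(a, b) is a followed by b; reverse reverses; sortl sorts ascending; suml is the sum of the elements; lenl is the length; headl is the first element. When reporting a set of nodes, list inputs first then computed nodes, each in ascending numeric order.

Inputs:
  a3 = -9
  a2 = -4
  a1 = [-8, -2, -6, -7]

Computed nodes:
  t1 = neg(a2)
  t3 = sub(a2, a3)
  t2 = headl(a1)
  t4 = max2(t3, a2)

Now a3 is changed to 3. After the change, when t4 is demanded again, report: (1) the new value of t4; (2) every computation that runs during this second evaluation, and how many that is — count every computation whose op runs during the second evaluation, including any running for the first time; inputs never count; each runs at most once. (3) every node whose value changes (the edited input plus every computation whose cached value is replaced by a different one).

Initial pass — values computed on the first demand:
  t3 = sub(-4, -9) = 5
  t4 = max2(5, -4) = 5

Second demand — change propagation:
  t3: re-runs because a3 -9->3; new result -7.
  t4: re-runs because t3 5->-7; new result -4.

t4 now evaluates to -4.
Run set: t3, t4 (2 run).
Changed values: a3, t3, t4.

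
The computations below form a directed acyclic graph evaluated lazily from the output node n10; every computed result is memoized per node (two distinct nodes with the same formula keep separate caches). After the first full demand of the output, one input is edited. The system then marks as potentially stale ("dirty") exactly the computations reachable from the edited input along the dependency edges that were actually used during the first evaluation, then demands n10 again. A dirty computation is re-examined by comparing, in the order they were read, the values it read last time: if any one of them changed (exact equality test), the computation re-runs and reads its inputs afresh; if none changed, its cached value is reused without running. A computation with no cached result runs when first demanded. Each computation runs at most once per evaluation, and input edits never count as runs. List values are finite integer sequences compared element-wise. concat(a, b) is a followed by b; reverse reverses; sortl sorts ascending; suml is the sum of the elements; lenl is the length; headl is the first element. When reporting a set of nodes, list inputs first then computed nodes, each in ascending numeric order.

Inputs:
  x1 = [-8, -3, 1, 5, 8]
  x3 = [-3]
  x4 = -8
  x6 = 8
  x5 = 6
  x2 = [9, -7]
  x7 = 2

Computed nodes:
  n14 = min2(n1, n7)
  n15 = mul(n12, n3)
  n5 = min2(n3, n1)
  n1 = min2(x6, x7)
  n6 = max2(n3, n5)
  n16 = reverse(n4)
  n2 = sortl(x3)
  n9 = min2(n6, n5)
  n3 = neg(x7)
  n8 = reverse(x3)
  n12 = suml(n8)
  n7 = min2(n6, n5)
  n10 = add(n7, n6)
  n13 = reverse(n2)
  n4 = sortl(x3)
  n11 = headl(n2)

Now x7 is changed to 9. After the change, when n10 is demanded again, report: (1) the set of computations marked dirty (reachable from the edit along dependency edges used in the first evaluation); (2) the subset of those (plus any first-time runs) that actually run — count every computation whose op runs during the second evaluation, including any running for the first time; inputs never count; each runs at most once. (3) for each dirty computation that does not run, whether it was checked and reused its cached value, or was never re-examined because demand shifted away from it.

The edit dirties: n1, n3, n5, n6, n7, n10.
6 computations run: n1, n3, n5, n6, n7, n10.
No dirty computation escaped a run.

First demand of the output computes:
  n1 = min2(8, 2) = 2
  n3 = neg(2) = -2
  n5 = min2(-2, 2) = -2
  n6 = max2(-2, -2) = -2
  n7 = min2(-2, -2) = -2
  n10 = add(-2, -2) = -4

After the edit, cleaning proceeds:
  n1: a read changed (x7 2->9) — executes, giving 8.
  n3: a read changed (x7 2->9) — executes, giving -9.
  n5: a read changed (n3 -2->-9; n1 2->8) — executes, giving -9.
  n6: a read changed (n3 -2->-9; n5 -2->-9) — executes, giving -9.
  n7: a read changed (n6 -2->-9; n5 -2->-9) — executes, giving -9.
  n10: a read changed (n7 -2->-9; n6 -2->-9) — executes, giving -18.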